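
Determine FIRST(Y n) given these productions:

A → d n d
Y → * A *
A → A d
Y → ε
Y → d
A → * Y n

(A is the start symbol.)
{ '*', 'd', 'n' }

FIRST sets of the non-terminals involved (from the grammar, by fixed-point iteration):
  FIRST(Y) = { '*', 'd', ε }

To compute FIRST(Y n), process the symbols left to right:
Symbol Y is a non-terminal. Add FIRST(Y) \ {ε} = { '*', 'd' }
Y is nullable (ε ∈ FIRST(Y)), continue to the next symbol.
Symbol n is a terminal. Add 'n' and stop.
FIRST(Y n) = { '*', 'd', 'n' }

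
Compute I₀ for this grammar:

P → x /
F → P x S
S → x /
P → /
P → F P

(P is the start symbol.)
{ [F → . P x S], [P → . /], [P → . F P], [P → . x /], [P' → . P] }

First, augment the grammar with P' → P
I₀ = CLOSURE({ [P' → . P] }):
  [P' → . P] has the dot before P: add [P → . x /], [P → . /], [P → . F P]
  [P → . F P] has the dot before F: add [F → . P x S]
No further items can be added.

I₀ = { [F → . P x S], [P → . /], [P → . F P], [P → . x /], [P' → . P] }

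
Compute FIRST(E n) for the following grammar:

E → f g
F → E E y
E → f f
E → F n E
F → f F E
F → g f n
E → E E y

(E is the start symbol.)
FIRST sets of the non-terminals involved (from the grammar, by fixed-point iteration):
  FIRST(E) = { 'f', 'g' }

To compute FIRST(E n), process the symbols left to right:
Symbol E is a non-terminal. Add FIRST(E) \ {ε} = { 'f', 'g' }
E is not nullable (ε ∉ FIRST(E)), so stop here.
FIRST(E n) = { 'f', 'g' }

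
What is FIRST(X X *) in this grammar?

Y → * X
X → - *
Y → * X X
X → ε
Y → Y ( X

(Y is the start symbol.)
FIRST sets of the non-terminals involved (from the grammar, by fixed-point iteration):
  FIRST(X) = { '-', ε }

To compute FIRST(X X *), process the symbols left to right:
Symbol X is a non-terminal. Add FIRST(X) \ {ε} = { '-' }
X is nullable (ε ∈ FIRST(X)), continue to the next symbol.
Symbol X is a non-terminal. Add FIRST(X) \ {ε} = { '-' }
X is nullable (ε ∈ FIRST(X)), continue to the next symbol.
Symbol * is a terminal. Add '*' and stop.
FIRST(X X *) = { '*', '-' }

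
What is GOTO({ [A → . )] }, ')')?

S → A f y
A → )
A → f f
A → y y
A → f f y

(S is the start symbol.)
{ [A → ) .] }

GOTO(I, ')') = CLOSURE({ [A → αX.β] : [A → α.Xβ] ∈ I, X = ')' })

Items with dot before ')', with the dot advanced:
  [A → . )] → [A → ) .]
Closure adds nothing (no advanced item has the dot before a non-terminal).

GOTO = { [A → ) .] }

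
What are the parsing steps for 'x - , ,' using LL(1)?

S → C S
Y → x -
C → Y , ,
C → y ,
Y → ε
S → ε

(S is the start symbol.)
LL(1) parsing maintains a stack (initially the start symbol over $) and the input. At each step: if the stack top is a terminal, match it against the current input token; if it is a non-terminal N, replace it with the RHS of M[N, lookahead] (the unique production whose predict set contains the lookahead).

Stack is shown with the top on the left.

Stack        Input      Action
------------------------------
S $          x - , , $  output S → C S
C S $        x - , , $  output C → Y , ,
Y , , S $    x - , , $  output Y → x -
x - , , S $  x - , , $  match 'x'
- , , S $    - , , $    match '-'
, , S $      , , $      match ','
, S $        , $        match ','
S $          $          output S → ε
$            $          accept

The string is accepted.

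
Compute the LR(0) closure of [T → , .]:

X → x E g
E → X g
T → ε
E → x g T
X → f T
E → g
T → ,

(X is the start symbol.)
{ [T → , .] }

To compute CLOSURE, for each item [A → α.Bβ] where B is a non-terminal, add [B → .γ] for all productions B → γ; repeat for the newly added items until nothing changes.

Start with: [T → , .]
The dot is at the end, so nothing is added.

CLOSURE = { [T → , .] }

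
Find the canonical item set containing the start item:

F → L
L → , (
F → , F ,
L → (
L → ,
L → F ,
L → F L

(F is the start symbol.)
First, augment the grammar with F' → F
I₀ = CLOSURE({ [F' → . F] }):
  [F' → . F] has the dot before F: add [F → . L], [F → . , F ,]
  [F → . L] has the dot before L: add [L → . , (], [L → . (], [L → . ,], [L → . F ,], [L → . F L]
No further items can be added.

I₀ = { [F → . , F ,], [F → . L], [F' → . F], [L → . (], [L → . , (], [L → . ,], [L → . F ,], [L → . F L] }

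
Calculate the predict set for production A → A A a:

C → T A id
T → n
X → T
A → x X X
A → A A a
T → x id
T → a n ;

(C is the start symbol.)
PREDICT(A → A A a) = (FIRST(RHS) \ {ε}) ∪ (FOLLOW(A) if ε ∈ FIRST(RHS), i.e. RHS ⇒* ε)
FIRST(A) = { 'x' }
FIRST(A A a) = { 'x' }
ε ∉ FIRST(A A a), so FOLLOW(A) is not added.
PREDICT(A → A A a) = { 'x' }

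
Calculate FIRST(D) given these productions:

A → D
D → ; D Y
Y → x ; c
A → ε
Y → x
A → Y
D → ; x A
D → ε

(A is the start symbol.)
{ ';', ε }

To compute FIRST(D), examine every production with D on the left-hand side, reading each right-hand side left to right until a non-nullable symbol is reached.

From D → ; D Y:
  - ';' is a terminal: add ';' and stop
From D → ; x A:
  - ';' is a terminal: add ';' and stop
From D → ε:
  - ε-production, so ε ∈ FIRST(D)

Collecting: FIRST(D) = { ';', ε }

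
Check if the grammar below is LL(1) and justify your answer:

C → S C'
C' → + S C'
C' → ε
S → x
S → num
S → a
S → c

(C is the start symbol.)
Yes, the grammar is LL(1).

A grammar is LL(1) if for each non-terminal N with multiple productions, the predict sets of those productions are pairwise disjoint, where PREDICT(N → α) = (FIRST(α) \ {ε}) ∪ (FOLLOW(N) if α ⇒* ε).

Relevant sets:
  FOLLOW(C') = { $ }

For C':
  PREDICT(C' → '+' S C') = { '+' }
  PREDICT(C' → ε) = { $ }
For S:
  PREDICT(S → x) = { 'x' }
  PREDICT(S → num) = { 'num' }
  PREDICT(S → a) = { 'a' }
  PREDICT(S → c) = { 'c' }
C has a single production, so nothing to check there.

All predict sets are disjoint. The grammar IS LL(1).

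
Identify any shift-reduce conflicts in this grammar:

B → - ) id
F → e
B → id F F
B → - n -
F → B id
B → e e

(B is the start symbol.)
A shift-reduce conflict occurs when an LR(0) state has both:
  - a complete (reduce) item [A → α .] (dot at the end), and
  - a shift item [B → β . c γ] (dot before a terminal).

Augment with B' → B and build the canonical LR(0) collection (I0 = CLOSURE({[B' → . B]}), then GOTO on every symbol after a dot until no new states appear). It has 15 states:
  I0: { [B → . - ) id], [B → . - n -], [B → . e e], [B → . id F F], [B' → . B] }  — shift
  I1: { [B → - . ) id], [B → - . n -] }  — shift
  I2: { [B' → B .] }  — accept
  I3: { [B → e . e] }  — shift
  I4: { [B → . - ) id], [B → . - n -], [B → . e e], [B → . id F F], [B → id . F F], [F → . B id], [F → . e] }  — shift
  I5: { [F → B . id] }  — shift
  I6: { [B → . - ) id], [B → . - n -], [B → . e e], [B → . id F F], [B → id F . F], [F → . B id], [F → . e] }  — shift
  I7: { [B → e . e], [F → e .] }  — shift, reduce
  I8: { [B → e e .] }  — reduce
  I9: { [B → id F F .] }  — reduce
  I10: { [F → B id .] }  — reduce
  I11: { [B → - ) . id] }  — shift
  I12: { [B → - n . -] }  — shift
  I13: { [B → - n - .] }  — reduce
  I14: { [B → - ) id .] }  — reduce

I7 contains reduce item [F → e .] and shift item [B → e . e] — shift-reduce conflict.

Answer: Yes — I7: [F → e .] vs [B → e . e]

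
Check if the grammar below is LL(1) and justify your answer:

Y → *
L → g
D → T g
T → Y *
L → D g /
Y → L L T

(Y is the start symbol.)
A grammar is LL(1) if for each non-terminal N with multiple productions, the predict sets of those productions are pairwise disjoint, where PREDICT(N → α) = (FIRST(α) \ {ε}) ∪ (FOLLOW(N) if α ⇒* ε).

Relevant sets:
  FIRST(L) = { '*', 'g' }
  FIRST(D) = { '*', 'g' }

For Y:
  PREDICT(Y → '*') = { '*' }
  PREDICT(Y → L L T) = { '*', 'g' }
For L:
  PREDICT(L → g) = { 'g' }
  PREDICT(L → D g '/') = { '*', 'g' }
D, T have a single production, so nothing to check there.

Conflict found: Predict set conflict for Y: { '*' }
The grammar is NOT LL(1).

Answer: No. Predict set conflict for Y: { '*' }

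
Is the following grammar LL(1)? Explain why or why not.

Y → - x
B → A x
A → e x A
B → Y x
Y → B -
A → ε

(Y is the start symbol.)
No. Predict set conflict for Y: { '-' }

A grammar is LL(1) if for each non-terminal N with multiple productions, the predict sets of those productions are pairwise disjoint, where PREDICT(N → α) = (FIRST(α) \ {ε}) ∪ (FOLLOW(N) if α ⇒* ε).

Relevant sets:
  FIRST(B) = { '-', 'e', 'x' }
  FIRST(A) = { 'e', ε }
  FIRST(Y) = { '-', 'e', 'x' }
  FOLLOW(A) = { 'x' }

For Y:
  PREDICT(Y → '-' x) = { '-' }
  PREDICT(Y → B '-') = { '-', 'e', 'x' }
For B:
  PREDICT(B → A x) = { 'e', 'x' }
  PREDICT(B → Y x) = { '-', 'e', 'x' }
For A:
  PREDICT(A → e x A) = { 'e' }
  PREDICT(A → ε) = { 'x' }

Conflict found: Predict set conflict for Y: { '-' }
The grammar is NOT LL(1).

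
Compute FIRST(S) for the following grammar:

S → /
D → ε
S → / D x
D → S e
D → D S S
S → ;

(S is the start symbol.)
From S → /:
  - '/' is a terminal: add '/' and stop
From S → / D x:
  - '/' is a terminal: add '/' and stop
From S → ;:
  - ';' is a terminal: add ';' and stop

Collecting: FIRST(S) = { '/', ';' }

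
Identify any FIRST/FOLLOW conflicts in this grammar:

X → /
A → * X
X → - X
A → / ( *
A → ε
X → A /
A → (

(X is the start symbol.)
Yes. A → '/' '(' '*' with FOLLOW(A) on { '/' }

Nullable non-terminals: A.

A: nullable alternative(s) A → ε; FOLLOW(A) = { '/' }
  A → * X: FIRST \ {ε} = { '*' } — disjoint from FOLLOW(A)
  A → / ( *: FIRST \ {ε} = { '/' } — overlaps FOLLOW(A) on { '/' }: CONFLICT
  A → ε: FIRST \ {ε} = { } — this is the only nullable alternative, skip
  A → (: FIRST \ {ε} = { '(' } — disjoint from FOLLOW(A)

X has no nullable alternative, so no FIRST/FOLLOW check is needed there.

So the grammar has 1 FIRST/FOLLOW conflict (marked CONFLICT above).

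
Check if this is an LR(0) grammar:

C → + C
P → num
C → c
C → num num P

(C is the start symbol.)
Yes, the grammar is LR(0)

A grammar is LR(0) if no state in the canonical LR(0) collection has:
  - both a shift item (dot before a terminal) and a complete item (shift-reduce conflict), or
  - two or more complete items (reduce-reduce conflict; the accept item [C' → C .] counts as a complete item here).

Augment with C' → C and build the canonical LR(0) collection (I0 = CLOSURE({[C' → . C]}), then GOTO on every symbol after a dot until no new states appear). It has 9 states:
  I0: { [C → . + C], [C → . c], [C → . num num P], [C' → . C] }  — shift
  I1: { [C → + . C], [C → . + C], [C → . c], [C → . num num P] }  — shift
  I2: { [C' → C .] }  — accept
  I3: { [C → c .] }  — reduce
  I4: { [C → num . num P] }  — shift
  I5: { [C → num num . P], [P → . num] }  — shift
  I6: { [C → num num P .] }  — reduce
  I7: { [P → num .] }  — reduce
  I8: { [C → + C .] }  — reduce

Every state is either a pure shift/goto state or contains exactly one complete item and nothing to shift — no conflicts. The grammar is LR(0).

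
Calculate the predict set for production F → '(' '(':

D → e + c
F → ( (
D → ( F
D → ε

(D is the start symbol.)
{ '(' }

PREDICT(F → '(' '(') = (FIRST(RHS) \ {ε}) ∪ (FOLLOW(F) if ε ∈ FIRST(RHS), i.e. RHS ⇒* ε)
FIRST('(' '(') = { '(' }
ε ∉ FIRST('(' '('), so FOLLOW(F) is not added.
PREDICT(F → '(' '(') = { '(' }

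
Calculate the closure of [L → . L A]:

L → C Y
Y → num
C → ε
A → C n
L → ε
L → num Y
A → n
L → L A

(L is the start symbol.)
{ [C → .], [L → . C Y], [L → . L A], [L → . num Y], [L → .] }

To compute CLOSURE, for each item [A → α.Bβ] where B is a non-terminal, add [B → .γ] for all productions B → γ; repeat for the newly added items until nothing changes.

Start with: [L → . L A]
  [L → . L A] has the dot before L: add [L → . C Y], [L → .], [L → . num Y]
  [L → . C Y] has the dot before C: add [C → .]
No further items can be added.

CLOSURE = { [C → .], [L → . C Y], [L → . L A], [L → . num Y], [L → .] }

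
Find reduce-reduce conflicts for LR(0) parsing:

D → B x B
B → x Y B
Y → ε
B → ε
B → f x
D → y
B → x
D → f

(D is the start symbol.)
Yes — I4: [B → x .] vs [Y → .]

A reduce-reduce conflict occurs when an LR(0) state has two complete items [A → α .] and [B → β .] — both call for a reduction, and with no lookahead the parser cannot choose between them.

Augment with D' → D and build the canonical LR(0) collection (I0 = CLOSURE({[D' → . D]}), then GOTO on every symbol after a dot until no new states appear). It has 12 states:
  I0: { [B → . f x], [B → . x Y B], [B → . x], [B → .], [D → . B x B], [D → . f], [D → . y], [D' → . D] }  — shift, reduce
  I1: { [D → B . x B] }  — shift
  I2: { [D' → D .] }  — accept
  I3: { [B → f . x], [D → f .] }  — shift, reduce
  I4: { [B → x . Y B], [B → x .], [Y → .] }  — 2 reduces
  I5: { [D → y .] }  — reduce
  I6: { [B → . f x], [B → . x Y B], [B → . x], [B → .], [B → x Y . B] }  — shift, reduce
  I7: { [B → x Y B .] }  — reduce
  I8: { [B → f . x] }  — shift
  I9: { [B → f x .] }  — reduce
  I10: { [B → . f x], [B → . x Y B], [B → . x], [B → .], [D → B x . B] }  — shift, reduce
  I11: { [D → B x B .] }  — reduce

I4 contains complete items [B → x .], [Y → .] — reduce-reduce conflict.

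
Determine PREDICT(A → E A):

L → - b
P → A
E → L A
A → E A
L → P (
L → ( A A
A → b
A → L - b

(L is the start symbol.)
{ '(', '-', 'b' }

PREDICT(A → E A) = (FIRST(RHS) \ {ε}) ∪ (FOLLOW(A) if ε ∈ FIRST(RHS), i.e. RHS ⇒* ε)
FIRST(E) = { '(', '-', 'b' }
FIRST(E A) = { '(', '-', 'b' }
ε ∉ FIRST(E A), so FOLLOW(A) is not added.
PREDICT(A → E A) = { '(', '-', 'b' }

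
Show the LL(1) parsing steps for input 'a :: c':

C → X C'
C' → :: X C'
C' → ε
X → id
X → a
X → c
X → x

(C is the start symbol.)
LL(1) parsing maintains a stack (initially the start symbol over $) and the input. At each step: if the stack top is a terminal, match it against the current input token; if it is a non-terminal N, replace it with the RHS of M[N, lookahead] (the unique production whose predict set contains the lookahead).

Stack is shown with the top on the left.

Stack      Input     Action
---------------------------
C $        a :: c $  output C → X C'
X C' $     a :: c $  output X → a
a C' $     a :: c $  match 'a'
C' $       :: c $    output C' → :: X C'
:: X C' $  :: c $    match '::'
X C' $     c $       output X → c
c C' $     c $       match 'c'
C' $       $         output C' → ε
$          $         accept

The string is accepted.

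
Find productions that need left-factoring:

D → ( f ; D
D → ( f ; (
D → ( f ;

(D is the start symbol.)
Left-factoring is needed when two productions for the same non-terminal
share a common prefix on the right-hand side.

Productions for D:
  D → ( f ; D
  D → ( f ; (
  D → ( f ;

Found common prefix '( f ;' in productions for D

Answer: Yes, D has productions with common prefix '( f ;'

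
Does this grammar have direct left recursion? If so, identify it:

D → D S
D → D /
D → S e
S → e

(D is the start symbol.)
Direct left recursion occurs when N → N α for some non-terminal N (the right-hand side begins with the left-hand side itself).

D → D S: LEFT RECURSIVE (starts with D)
D → D /: LEFT RECURSIVE (starts with D)
D → S e: starts with S
S → e: starts with e

The grammar has direct left recursion on: D.

Answer: Yes, D is left-recursive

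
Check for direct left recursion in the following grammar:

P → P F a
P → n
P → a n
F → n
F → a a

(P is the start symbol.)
P → P F a: LEFT RECURSIVE (starts with P)
P → n: starts with n
P → a n: starts with a
F → n: starts with n
F → a a: starts with a

The grammar has direct left recursion on: P.

Answer: Yes, P is left-recursive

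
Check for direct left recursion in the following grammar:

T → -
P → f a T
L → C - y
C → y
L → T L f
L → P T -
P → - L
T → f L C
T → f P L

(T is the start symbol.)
No direct left recursion

Direct left recursion occurs when N → N α for some non-terminal N (the right-hand side begins with the left-hand side itself).

T → -: starts with '-'
P → f a T: starts with f
L → C - y: starts with C
C → y: starts with y
L → T L f: starts with T
L → P T -: starts with P
P → - L: starts with '-'
T → f L C: starts with f
T → f P L: starts with f

No direct left recursion found.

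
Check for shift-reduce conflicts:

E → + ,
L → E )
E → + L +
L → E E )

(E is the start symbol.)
A shift-reduce conflict occurs when an LR(0) state has both:
  - a complete (reduce) item [A → α .] (dot at the end), and
  - a shift item [B → β . c γ] (dot before a terminal).

Augment with E' → E and build the canonical LR(0) collection (I0 = CLOSURE({[E' → . E]}), then GOTO on every symbol after a dot until no new states appear). It has 10 states:
  I0: { [E → . + ,], [E → . + L +], [E' → . E] }  — shift
  I1: { [E → + . ,], [E → + . L +], [E → . + ,], [E → . + L +], [L → . E )], [L → . E E )] }  — shift
  I2: { [E' → E .] }  — accept
  I3: { [E → + , .] }  — reduce
  I4: { [E → . + ,], [E → . + L +], [L → E . )], [L → E . E )] }  — shift
  I5: { [E → + L . +] }  — shift
  I6: { [E → + L + .] }  — reduce
  I7: { [L → E ) .] }  — reduce
  I8: { [L → E E . )] }  — shift
  I9: { [L → E E ) .] }  — reduce

No state contains both a complete item and a shift item.

Answer: No shift-reduce conflicts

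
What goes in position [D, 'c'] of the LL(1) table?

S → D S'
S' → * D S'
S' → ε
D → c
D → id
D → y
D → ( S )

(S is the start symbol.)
D → c

To find M[D, 'c'], we find productions for D where 'c' is in the predict set (PREDICT(N → α) = (FIRST(α) \ {ε}) ∪ (FOLLOW(N) if α ⇒* ε)).

D → c: PREDICT = { 'c' }
  'c' is in predict set, so this production goes in M[D, 'c']
D → id: PREDICT = { 'id' }
D → y: PREDICT = { 'y' }
D → ( S ): PREDICT = { '(' }

M[D, 'c'] = D → c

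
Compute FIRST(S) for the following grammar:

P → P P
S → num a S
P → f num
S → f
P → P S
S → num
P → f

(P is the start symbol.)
{ 'f', 'num' }

To compute FIRST(S), examine every production with S on the left-hand side, reading each right-hand side left to right until a non-nullable symbol is reached.

From S → num a S:
  - num is a terminal: add 'num' and stop
From S → f:
  - f is a terminal: add 'f' and stop
From S → num:
  - num is a terminal: add 'num' and stop

Collecting: FIRST(S) = { 'f', 'num' }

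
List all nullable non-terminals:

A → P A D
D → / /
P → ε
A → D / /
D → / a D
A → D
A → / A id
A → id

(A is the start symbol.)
ε-productions: P → ε
So P is immediately nullable.
No further non-terminal can be added: every production for the remaining non-terminals contains a terminal or a non-nullable non-terminal.
Nullable = { 'P' }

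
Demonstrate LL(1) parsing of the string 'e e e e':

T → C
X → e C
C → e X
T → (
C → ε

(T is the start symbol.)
LL(1) parsing maintains a stack (initially the start symbol over $) and the input. At each step: if the stack top is a terminal, match it against the current input token; if it is a non-terminal N, replace it with the RHS of M[N, lookahead] (the unique production whose predict set contains the lookahead).

Stack is shown with the top on the left.

Stack  Input      Action
------------------------
T $    e e e e $  output T → C
C $    e e e e $  output C → e X
e X $  e e e e $  match 'e'
X $    e e e $    output X → e C
e C $  e e e $    match 'e'
C $    e e $      output C → e X
e X $  e e $      match 'e'
X $    e $        output X → e C
e C $  e $        match 'e'
C $    $          output C → ε
$      $          accept

The string is accepted.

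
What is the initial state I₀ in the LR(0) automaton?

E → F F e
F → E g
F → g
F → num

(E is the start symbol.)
First, augment the grammar with E' → E
I₀ = CLOSURE({ [E' → . E] }):
  [E' → . E] has the dot before E: add [E → . F F e]
  [E → . F F e] has the dot before F: add [F → . E g], [F → . g], [F → . num]
No further items can be added.

I₀ = { [E → . F F e], [E' → . E], [F → . E g], [F → . g], [F → . num] }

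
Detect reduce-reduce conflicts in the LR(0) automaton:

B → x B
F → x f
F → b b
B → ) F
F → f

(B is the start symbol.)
Augment with B' → B and build the canonical LR(0) collection (I0 = CLOSURE({[B' → . B]}), then GOTO on every symbol after a dot until no new states appear). It has 11 states:
  I0: { [B → . ) F], [B → . x B], [B' → . B] }  — shift
  I1: { [B → ) . F], [F → . b b], [F → . f], [F → . x f] }  — shift
  I2: { [B' → B .] }  — accept
  I3: { [B → . ) F], [B → . x B], [B → x . B] }  — shift
  I4: { [B → x B .] }  — reduce
  I5: { [B → ) F .] }  — reduce
  I6: { [F → b . b] }  — shift
  I7: { [F → f .] }  — reduce
  I8: { [F → x . f] }  — shift
  I9: { [F → x f .] }  — reduce
  I10: { [F → b b .] }  — reduce

No state contains more than one complete item.

Answer: No reduce-reduce conflicts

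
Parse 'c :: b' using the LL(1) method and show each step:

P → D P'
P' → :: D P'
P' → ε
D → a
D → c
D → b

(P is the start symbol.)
LL(1) parsing maintains a stack (initially the start symbol over $) and the input. At each step: if the stack top is a terminal, match it against the current input token; if it is a non-terminal N, replace it with the RHS of M[N, lookahead] (the unique production whose predict set contains the lookahead).

Stack is shown with the top on the left.

Stack      Input     Action
---------------------------
P $        c :: b $  output P → D P'
D P' $     c :: b $  output D → c
c P' $     c :: b $  match 'c'
P' $       :: b $    output P' → :: D P'
:: D P' $  :: b $    match '::'
D P' $     b $       output D → b
b P' $     b $       match 'b'
P' $       $         output P' → ε
$          $         accept

The string is accepted.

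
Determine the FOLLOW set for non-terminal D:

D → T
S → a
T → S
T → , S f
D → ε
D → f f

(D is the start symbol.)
To compute FOLLOW(D), find every occurrence of D on a right-hand side N → α D β: add FIRST(β) \ {ε}, and if β is empty or nullable also add FOLLOW(N). Iterate to a fixed point.

D is the start symbol, so $ ∈ FOLLOW(D).
D does not occur on any right-hand side.

Taking the union: FOLLOW(D) = { $ }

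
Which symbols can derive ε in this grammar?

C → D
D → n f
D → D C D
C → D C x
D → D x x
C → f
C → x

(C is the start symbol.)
None

A non-terminal is nullable if it can derive ε (the empty string): either it has an ε-production, or it has a production whose right-hand side consists entirely of nullable non-terminals.

There are no ε-productions, so no non-terminal can derive ε.
No non-terminals are nullable.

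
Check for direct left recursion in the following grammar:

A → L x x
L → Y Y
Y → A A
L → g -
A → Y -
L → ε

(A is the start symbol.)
A → L x x: starts with L
L → Y Y: starts with Y
Y → A A: starts with A
L → g -: starts with g
A → Y -: starts with Y
L → ε: starts with ε

No direct left recursion found.

Answer: No direct left recursion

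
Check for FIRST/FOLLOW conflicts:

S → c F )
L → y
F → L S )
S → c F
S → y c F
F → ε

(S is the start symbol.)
Nullable non-terminals: F.
FIRST sets used below: FIRST(L) = { 'y' }

F: nullable alternative(s) F → ε; FOLLOW(F) = { $, ')' }
  F → L S ): FIRST \ {ε} = { 'y' } — disjoint from FOLLOW(F)
  F → ε: FIRST \ {ε} = { } — this is the only nullable alternative, skip

L, S have no nullable alternative, so no FIRST/FOLLOW check is needed there.

No FIRST/FOLLOW conflicts found.

Answer: No FIRST/FOLLOW conflicts.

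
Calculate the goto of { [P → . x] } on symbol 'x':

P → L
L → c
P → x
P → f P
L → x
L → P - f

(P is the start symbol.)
GOTO(I, 'x') = CLOSURE({ [A → αX.β] : [A → α.Xβ] ∈ I, X = 'x' })

Items with dot before 'x', with the dot advanced:
  [P → . x] → [P → x .]
Closure adds nothing (no advanced item has the dot before a non-terminal).

GOTO = { [P → x .] }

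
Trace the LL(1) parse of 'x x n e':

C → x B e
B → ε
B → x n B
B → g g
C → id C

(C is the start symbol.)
LL(1) parsing maintains a stack (initially the start symbol over $) and the input. At each step: if the stack top is a terminal, match it against the current input token; if it is a non-terminal N, replace it with the RHS of M[N, lookahead] (the unique production whose predict set contains the lookahead).

Stack is shown with the top on the left.

Stack      Input      Action
----------------------------
C $        x x n e $  output C → x B e
x B e $    x x n e $  match 'x'
B e $      x n e $    output B → x n B
x n B e $  x n e $    match 'x'
n B e $    n e $      match 'n'
B e $      e $        output B → ε
e $        e $        match 'e'
$          $          accept

The string is accepted.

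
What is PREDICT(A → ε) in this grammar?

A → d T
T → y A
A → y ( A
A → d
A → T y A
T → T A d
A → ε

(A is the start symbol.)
{ $, 'd', 'y' }

PREDICT(A → ε) = (FIRST(RHS) \ {ε}) ∪ (FOLLOW(A) if ε ∈ FIRST(RHS), i.e. RHS ⇒* ε)
The right-hand side is ε (FIRST(ε) = { ε }), so the predict set is FOLLOW(A) = { $, 'd', 'y' }
PREDICT(A → ε) = { $, 'd', 'y' }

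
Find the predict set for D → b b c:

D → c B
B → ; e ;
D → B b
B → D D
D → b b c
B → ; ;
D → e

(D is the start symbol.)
{ 'b' }

PREDICT(D → b b c) = (FIRST(RHS) \ {ε}) ∪ (FOLLOW(D) if ε ∈ FIRST(RHS), i.e. RHS ⇒* ε)
FIRST(b b c) = { 'b' }
ε ∉ FIRST(b b c), so FOLLOW(D) is not added.
PREDICT(D → b b c) = { 'b' }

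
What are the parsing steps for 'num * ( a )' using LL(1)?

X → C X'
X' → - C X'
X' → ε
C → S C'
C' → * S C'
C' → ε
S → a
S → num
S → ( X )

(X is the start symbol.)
LL(1) parsing maintains a stack (initially the start symbol over $) and the input. At each step: if the stack top is a terminal, match it against the current input token; if it is a non-terminal N, replace it with the RHS of M[N, lookahead] (the unique production whose predict set contains the lookahead).

Stack is shown with the top on the left.

Stack              Input          Action
----------------------------------------
X $                num * ( a ) $  output X → C X'
C X' $             num * ( a ) $  output C → S C'
S C' X' $          num * ( a ) $  output S → num
num C' X' $        num * ( a ) $  match 'num'
C' X' $            * ( a ) $      output C' → * S C'
* S C' X' $        * ( a ) $      match '*'
S C' X' $          ( a ) $        output S → ( X )
( X ) C' X' $      ( a ) $        match '('
X ) C' X' $        a ) $          output X → C X'
C X' ) C' X' $     a ) $          output C → S C'
S C' X' ) C' X' $  a ) $          output S → a
a C' X' ) C' X' $  a ) $          match 'a'
C' X' ) C' X' $    ) $            output C' → ε
X' ) C' X' $       ) $            output X' → ε
) C' X' $          ) $            match ')'
C' X' $            $              output C' → ε
X' $               $              output X' → ε
$                  $              accept

The string is accepted.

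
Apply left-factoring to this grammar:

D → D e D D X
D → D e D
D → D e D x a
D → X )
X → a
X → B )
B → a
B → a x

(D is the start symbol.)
D → D e D D'
D' → D X
D' → ε
D' → x a
D → X )
X → a
X → B )
B → a B'
B' → ε
B' → x

Left-factoring transforms A → αβ₁ | αβ₂ into A → αA' and A' → β₁ | β₂
(α is the longest common prefix among the alternatives). Repeat until
no nonterminal has two alternatives with a common prefix.

Round 1: D has alternatives sharing prefix 'D e D'. Introduce D': D → D e D D'
  Add: D' → D X
  Add: D' → ε
  Add: D' → x a

Round 2: B has alternatives sharing prefix 'a'. Introduce B': B → a B'
  Add: B' → ε
  Add: B' → x

No remaining common prefixes — done.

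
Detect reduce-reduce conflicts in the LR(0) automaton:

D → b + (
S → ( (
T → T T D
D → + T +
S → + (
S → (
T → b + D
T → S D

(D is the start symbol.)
Augment with D' → D and build the canonical LR(0) collection (I0 = CLOSURE({[D' → . D]}), then GOTO on every symbol after a dot until no new states appear). It has 23 states:
  I0: { [D → . + T +], [D → . b + (], [D' → . D] }  — shift
  I1: { [D → + . T +], [S → . ( (], [S → . (], [S → . + (], [T → . S D], [T → . T T D], [T → . b + D] }  — shift
  I2: { [D' → D .] }  — accept
  I3: { [D → b . + (] }  — shift
  I4: { [D → b + . (] }  — shift
  I5: { [D → b + ( .] }  — reduce
  I6: { [S → ( . (], [S → ( .] }  — shift, reduce
  I7: { [S → + . (] }  — shift
  I8: { [D → . + T +], [D → . b + (], [T → S . D] }  — shift
  I9: { [D → + T . +], [S → . ( (], [S → . (], [S → . + (], [T → . S D], [T → . T T D], [T → . b + D], [T → T . T D] }  — shift
  I10: { [T → b . + D] }  — shift
  I11: { [D → . + T +], [D → . b + (], [T → b + . D] }  — shift
  I12: { [T → b + D .] }  — reduce
  I13: { [D → + T + .], [S → + . (] }  — shift, reduce
  I14: { [D → . + T +], [D → . b + (], [S → . ( (], [S → . (], [S → . + (], [T → . S D], [T → . T T D], [T → . b + D], [T → T . T D], [T → T T . D] }  — shift
  I15: { [D → + . T +], [S → + . (], [S → . ( (], [S → . (], [S → . + (], [T → . S D], [T → . T T D], [T → . b + D] }  — shift
  I16: { [T → T T D .] }  — reduce
  I17: { [D → b . + (], [T → b . + D] }  — shift
  I18: { [D → . + T +], [D → . b + (], [D → b + . (], [T → b + . D] }  — shift
  I19: { [S → ( . (], [S → ( .], [S → + ( .] }  — shift, 2 reduces
  I20: { [S → ( ( .] }  — reduce
  I21: { [S → + ( .] }  — reduce
  I22: { [T → S D .] }  — reduce

I19 contains complete items [S → ( .], [S → + ( .] — reduce-reduce conflict.

Answer: Yes — I19: [S → ( .] vs [S → + ( .]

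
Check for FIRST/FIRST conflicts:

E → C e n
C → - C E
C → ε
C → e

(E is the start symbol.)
No FIRST/FIRST conflicts.

Productions for C:
  C → - C E: FIRST = { '-' }
  C → ε: FIRST = { ε }
  C → e: FIRST = { 'e' }
E has only one production, so no FIRST/FIRST conflict is possible there.

All alternatives of each non-terminal have pairwise disjoint FIRST sets.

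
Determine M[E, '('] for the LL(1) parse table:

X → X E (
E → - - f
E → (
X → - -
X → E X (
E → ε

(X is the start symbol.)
E → (, E → ε

To find M[E, '('], we find productions for E where '(' is in the predict set (PREDICT(N → α) = (FIRST(α) \ {ε}) ∪ (FOLLOW(N) if α ⇒* ε)).

Relevant sets:
  FOLLOW(E) = { '(', '-' }

E → - - f: PREDICT = { '-' }
E → (: PREDICT = { '(' }
  '(' is in predict set, so this production goes in M[E, '(']
E → ε: PREDICT = { '(', '-' }
  '(' is in predict set, so this production goes in M[E, '(']

M[E, '('] = E → (, E → ε  (a multiply-defined cell — the grammar is not LL(1))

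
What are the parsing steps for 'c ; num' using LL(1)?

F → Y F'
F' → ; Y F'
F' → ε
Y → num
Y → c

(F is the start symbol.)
LL(1) parsing maintains a stack (initially the start symbol over $) and the input. At each step: if the stack top is a terminal, match it against the current input token; if it is a non-terminal N, replace it with the RHS of M[N, lookahead] (the unique production whose predict set contains the lookahead).

Stack is shown with the top on the left.

Stack     Input      Action
---------------------------
F $       c ; num $  output F → Y F'
Y F' $    c ; num $  output Y → c
c F' $    c ; num $  match 'c'
F' $      ; num $    output F' → ; Y F'
; Y F' $  ; num $    match ';'
Y F' $    num $      output Y → num
num F' $  num $      match 'num'
F' $      $          output F' → ε
$         $          accept

The string is accepted.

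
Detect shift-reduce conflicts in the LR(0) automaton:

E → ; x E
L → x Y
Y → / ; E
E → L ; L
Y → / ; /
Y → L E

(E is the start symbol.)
No shift-reduce conflicts

Augment with E' → E and build the canonical LR(0) collection (I0 = CLOSURE({[E' → . E]}), then GOTO on every symbol after a dot until no new states appear). It has 16 states:
  I0: { [E → . ; x E], [E → . L ; L], [E' → . E], [L → . x Y] }  — shift
  I1: { [E → ; . x E] }  — shift
  I2: { [E' → E .] }  — accept
  I3: { [E → L . ; L] }  — shift
  I4: { [L → . x Y], [L → x . Y], [Y → . / ; /], [Y → . / ; E], [Y → . L E] }  — shift
  I5: { [Y → / . ; /], [Y → / . ; E] }  — shift
  I6: { [E → . ; x E], [E → . L ; L], [L → . x Y], [Y → L . E] }  — shift
  I7: { [L → x Y .] }  — reduce
  I8: { [Y → L E .] }  — reduce
  I9: { [E → . ; x E], [E → . L ; L], [L → . x Y], [Y → / ; . /], [Y → / ; . E] }  — shift
  I10: { [Y → / ; / .] }  — reduce
  I11: { [Y → / ; E .] }  — reduce
  I12: { [E → L ; . L], [L → . x Y] }  — shift
  I13: { [E → L ; L .] }  — reduce
  I14: { [E → . ; x E], [E → . L ; L], [E → ; x . E], [L → . x Y] }  — shift
  I15: { [E → ; x E .] }  — reduce

No state contains both a complete item and a shift item.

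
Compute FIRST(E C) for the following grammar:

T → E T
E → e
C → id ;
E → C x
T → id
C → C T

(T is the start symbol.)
FIRST sets of the non-terminals involved (from the grammar, by fixed-point iteration):
  FIRST(E) = { 'e', 'id' }

To compute FIRST(E C), process the symbols left to right:
Symbol E is a non-terminal. Add FIRST(E) \ {ε} = { 'e', 'id' }
E is not nullable (ε ∉ FIRST(E)), so stop here.
FIRST(E C) = { 'e', 'id' }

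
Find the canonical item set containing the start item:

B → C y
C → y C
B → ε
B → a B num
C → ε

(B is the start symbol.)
First, augment the grammar with B' → B
I₀ = CLOSURE({ [B' → . B] }):
  [B' → . B] has the dot before B: add [B → . C y], [B → .], [B → . a B num]
  [B → . C y] has the dot before C: add [C → . y C], [C → .]
No further items can be added.

I₀ = { [B → . C y], [B → . a B num], [B → .], [B' → . B], [C → . y C], [C → .] }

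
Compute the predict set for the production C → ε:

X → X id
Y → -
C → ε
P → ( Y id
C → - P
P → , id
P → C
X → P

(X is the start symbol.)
{ $, 'id' }

PREDICT(C → ε) = (FIRST(RHS) \ {ε}) ∪ (FOLLOW(C) if ε ∈ FIRST(RHS), i.e. RHS ⇒* ε)
The right-hand side is ε (FIRST(ε) = { ε }), so the predict set is FOLLOW(C) = { $, 'id' }
PREDICT(C → ε) = { $, 'id' }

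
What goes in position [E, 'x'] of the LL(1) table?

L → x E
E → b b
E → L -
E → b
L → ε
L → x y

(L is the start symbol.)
E → L -

To find M[E, 'x'], we find productions for E where 'x' is in the predict set (PREDICT(N → α) = (FIRST(α) \ {ε}) ∪ (FOLLOW(N) if α ⇒* ε)).

Relevant sets:
  FIRST(L) = { 'x', ε }

E → b b: PREDICT = { 'b' }
E → L -: PREDICT = { '-', 'x' }
  'x' is in predict set, so this production goes in M[E, 'x']
E → b: PREDICT = { 'b' }

M[E, 'x'] = E → L -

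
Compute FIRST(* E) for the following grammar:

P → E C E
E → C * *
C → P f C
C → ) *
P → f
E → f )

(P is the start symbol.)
{ '*' }

To compute FIRST(* E), process the symbols left to right:
Symbol * is a terminal. Add '*' and stop.
FIRST(* E) = { '*' }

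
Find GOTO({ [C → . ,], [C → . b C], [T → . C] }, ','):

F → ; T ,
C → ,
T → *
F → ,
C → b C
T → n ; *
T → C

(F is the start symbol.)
{ [C → , .] }

GOTO(I, ',') = CLOSURE({ [A → αX.β] : [A → α.Xβ] ∈ I, X = ',' })

Items with dot before ',', with the dot advanced:
  [C → . ,] → [C → , .]
Closure adds nothing (no advanced item has the dot before a non-terminal).

GOTO = { [C → , .] }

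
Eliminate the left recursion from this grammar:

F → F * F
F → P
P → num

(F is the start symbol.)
F is directly left-recursive. The standard transformation for
  A → A α₁ | ... | A α_m | β₁ | ... | β_n
is
  A  → β₁ A' | ... | β_n A'
  A' → α₁ A' | ... | α_m A' | ε

F → P becomes F → P F'
F → F * F becomes F' → * F F'
Add F' → ε

Productions for other non-terminals are unchanged:
  P → num

Resulting grammar:
F → P F'
F' → * F F'
F' → ε
P → num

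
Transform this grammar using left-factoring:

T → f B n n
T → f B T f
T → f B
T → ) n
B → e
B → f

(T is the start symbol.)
T → f B T'
T' → n n
T' → T f
T' → ε
T → ) n
B → e
B → f

Left-factoring transforms A → αβ₁ | αβ₂ into A → αA' and A' → β₁ | β₂
(α is the longest common prefix among the alternatives). Repeat until
no nonterminal has two alternatives with a common prefix.

Round 1: T has alternatives sharing prefix 'f B'. Introduce T': T → f B T'
  Add: T' → n n
  Add: T' → T f
  Add: T' → ε

No remaining common prefixes — done.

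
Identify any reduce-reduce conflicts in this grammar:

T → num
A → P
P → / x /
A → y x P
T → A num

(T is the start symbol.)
No reduce-reduce conflicts

Augment with T' → T and build the canonical LR(0) collection (I0 = CLOSURE({[T' → . T]}), then GOTO on every symbol after a dot until no new states appear). It has 12 states:
  I0: { [A → . P], [A → . y x P], [P → . / x /], [T → . A num], [T → . num], [T' → . T] }  — shift
  I1: { [P → / . x /] }  — shift
  I2: { [T → A . num] }  — shift
  I3: { [A → P .] }  — reduce
  I4: { [T' → T .] }  — accept
  I5: { [T → num .] }  — reduce
  I6: { [A → y . x P] }  — shift
  I7: { [A → y x . P], [P → . / x /] }  — shift
  I8: { [A → y x P .] }  — reduce
  I9: { [T → A num .] }  — reduce
  I10: { [P → / x . /] }  — shift
  I11: { [P → / x / .] }  — reduce

No state contains more than one complete item.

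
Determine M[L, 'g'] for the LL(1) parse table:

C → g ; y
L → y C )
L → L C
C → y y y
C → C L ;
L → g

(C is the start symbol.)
L → L C, L → g

To find M[L, 'g'], we find productions for L where 'g' is in the predict set (PREDICT(N → α) = (FIRST(α) \ {ε}) ∪ (FOLLOW(N) if α ⇒* ε)).

Relevant sets:
  FIRST(L) = { 'g', 'y' }

L → y C ): PREDICT = { 'y' }
L → L C: PREDICT = { 'g', 'y' }
  'g' is in predict set, so this production goes in M[L, 'g']
L → g: PREDICT = { 'g' }
  'g' is in predict set, so this production goes in M[L, 'g']

M[L, 'g'] = L → L C, L → g  (a multiply-defined cell — the grammar is not LL(1))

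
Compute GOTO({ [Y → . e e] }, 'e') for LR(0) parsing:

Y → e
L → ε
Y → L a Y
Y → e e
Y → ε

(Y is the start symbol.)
GOTO(I, 'e') = CLOSURE({ [A → αX.β] : [A → α.Xβ] ∈ I, X = 'e' })

Items with dot before 'e', with the dot advanced:
  [Y → . e e] → [Y → e . e]
Closure adds nothing (no advanced item has the dot before a non-terminal).

GOTO = { [Y → e . e] }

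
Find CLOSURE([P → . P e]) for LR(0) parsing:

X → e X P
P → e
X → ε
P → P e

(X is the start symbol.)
{ [P → . P e], [P → . e] }

Start with: [P → . P e]
  [P → . P e] has the dot before P: add [P → . e]
No further items can be added.

CLOSURE = { [P → . P e], [P → . e] }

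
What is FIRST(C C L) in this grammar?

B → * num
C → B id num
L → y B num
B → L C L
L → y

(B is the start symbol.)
FIRST sets of the non-terminals involved (from the grammar, by fixed-point iteration):
  FIRST(C) = { '*', 'y' }

To compute FIRST(C C L), process the symbols left to right:
Symbol C is a non-terminal. Add FIRST(C) \ {ε} = { '*', 'y' }
C is not nullable (ε ∉ FIRST(C)), so stop here.
FIRST(C C L) = { '*', 'y' }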